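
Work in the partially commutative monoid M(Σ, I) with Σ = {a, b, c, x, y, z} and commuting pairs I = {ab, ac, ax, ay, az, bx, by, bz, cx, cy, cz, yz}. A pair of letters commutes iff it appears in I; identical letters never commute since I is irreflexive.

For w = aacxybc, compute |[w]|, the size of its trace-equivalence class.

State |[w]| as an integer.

210

piece 0:a — minimal
piece 1:a rests on {0:a}
piece 2:c — minimal
piece 3:x — minimal
piece 4:y rests on {3:x}
piece 5:b rests on {2:c}
piece 6:c rests on {5:b}
minimal pieces: {0:a, 2:c, 3:x}
ways to finish when only these pieces remain (= sum over removing one remaining piece with nothing left below it):
  1 left: {1}→1  {4}→1  {6}→1
  2 left: {0,1}→1  {1,4}→2  {1,6}→2  {3,4}→1  {4,6}→2  {5,6}→1
  3 left: {0,1,4}→3  {0,1,6}→3  {1,3,4}→3  {1,4,6}→6  {1,5,6}→3  {2,5,6}→1  {3,4,6}→3  {4,5,6}→3
  4 left: {0,1,3,4}→6  {0,1,4,6}→12  {0,1,5,6}→6  {1,2,5,6}→4  {1,3,4,6}→12  {1,4,5,6}→12  {2,4,5,6}→4  {3,4,5,6}→6
  5 left: {0,1,2,5,6}→10  {0,1,3,4,6}→30  {0,1,4,5,6}→30  {1,2,4,5,6}→20  {1,3,4,5,6}→30  {2,3,4,5,6}→10
  placing 0:a first → 60 extensions
  placing 2:c first → 90 extensions
  placing 3:x first → 60 extensions
total linear extensions = 210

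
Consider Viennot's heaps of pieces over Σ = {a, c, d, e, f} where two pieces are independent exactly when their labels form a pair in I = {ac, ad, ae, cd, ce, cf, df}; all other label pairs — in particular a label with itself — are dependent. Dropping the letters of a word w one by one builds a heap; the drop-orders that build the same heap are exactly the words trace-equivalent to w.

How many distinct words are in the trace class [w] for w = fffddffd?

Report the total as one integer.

piece 0:f — minimal
piece 1:f rests on {0:f}
piece 2:f rests on {1:f}
piece 3:d — minimal
piece 4:d rests on {3:d}
piece 5:f rests on {2:f}
piece 6:f rests on {5:f}
piece 7:d rests on {4:d}
minimal pieces: {0:f, 3:d}
ways to finish when only these pieces remain (= sum over removing one remaining piece with nothing left below it):
  1 left: {6}→1  {7}→1
  2 left: {4,7}→1  {5,6}→1  {6,7}→2
  3 left: {2,5,6}→1  {3,4,7}→1  {4,6,7}→3  {5,6,7}→3
  4 left: {1,2,5,6}→1  {2,5,6,7}→4  {3,4,6,7}→4  {4,5,6,7}→6
  5 left: {0,1,2,5,6}→1  {1,2,5,6,7}→5  {2,4,5,6,7}→10  {3,4,5,6,7}→10
  6 left: {0,1,2,5,6,7}→6  {1,2,4,5,6,7}→15  {2,3,4,5,6,7}→20
  placing 0:f first → 35 extensions
  placing 3:d first → 21 extensions
total linear extensions = 56

56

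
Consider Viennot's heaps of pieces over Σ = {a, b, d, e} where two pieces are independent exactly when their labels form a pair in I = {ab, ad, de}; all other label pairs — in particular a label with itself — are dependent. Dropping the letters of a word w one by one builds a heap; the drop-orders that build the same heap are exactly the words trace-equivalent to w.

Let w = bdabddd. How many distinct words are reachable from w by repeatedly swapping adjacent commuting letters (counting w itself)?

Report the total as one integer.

7

piece 0:b — minimal
piece 1:d rests on {0:b}
piece 2:a — minimal
piece 3:b rests on {1:d}
piece 4:d rests on {3:b}
piece 5:d rests on {4:d}
piece 6:d rests on {5:d}
minimal pieces: {0:b, 2:a}
ways to finish when only these pieces remain (= sum over removing one remaining piece with nothing left below it):
  1 left: {2}→1  {6}→1
  2 left: {2,6}→2  {5,6}→1
  3 left: {2,5,6}→3  {4,5,6}→1
  4 left: {2,4,5,6}→4  {3,4,5,6}→1
  5 left: {1,3,4,5,6}→1  {2,3,4,5,6}→5
  placing 0:b first → 6 extensions
  placing 2:a first → 1 extensions
total linear extensions = 7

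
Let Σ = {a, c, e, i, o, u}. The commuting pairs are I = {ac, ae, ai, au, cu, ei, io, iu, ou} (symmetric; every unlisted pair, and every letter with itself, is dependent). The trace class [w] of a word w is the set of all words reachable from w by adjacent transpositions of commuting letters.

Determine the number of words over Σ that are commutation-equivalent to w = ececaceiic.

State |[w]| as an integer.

30

drop 0:e onto floor
drop 1:c onto {0:e}
drop 2:e onto {1:c}
drop 3:c onto {2:e}
drop 4:a onto floor
drop 5:c onto {3:c}
drop 6:e onto {5:c}
drop 7:i onto {5:c}
drop 8:i onto {7:i}
drop 9:c onto {6:e, 8:i}
ground layer = {0:e, 4:a}
drop-orders for the pieces not yet dropped (sum over which currently-grounded one goes next):
  1 to go: {4} 1  {9} 1
  2 to go: {4,9} 2  {6,9} 1  {8,9} 1
  3 to go: {4,6,9} 3  {4,8,9} 3  {6,8,9} 2  {7,8,9} 1
  4 to go: {4,6,8,9} 8  {4,7,8,9} 4  {6,7,8,9} 3
  5 to go: {4,6,7,8,9} 15  {5,6,7,8,9} 3
  6 to go: {3,5,6,7,8,9} 3  {4,5,6,7,8,9} 18
  7 to go: {2,3,5,6,7,8,9} 3  {3,4,5,6,7,8,9} 21
  8 to go: {1,2,3,5,6,7,8,9} 3  {2,3,4,5,6,7,8,9} 24
  if 0:e drops first: 27 orders
  if 4:a drops first: 3 orders
heap linearizations: 30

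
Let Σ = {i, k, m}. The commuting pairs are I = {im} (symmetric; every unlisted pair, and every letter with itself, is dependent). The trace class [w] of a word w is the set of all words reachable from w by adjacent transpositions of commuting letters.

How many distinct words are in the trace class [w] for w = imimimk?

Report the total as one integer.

#0=i has no predecessor
#1=m has no predecessor
#2=i depends on [0:i]
#3=m depends on [1:m]
#4=i depends on [2:i]
#5=m depends on [3:m]
#6=k depends on [4:i, 5:m]
sources: [0:i, 1:m]
N(rest) = Σ N(rest − s) over sources s of rest; N(one piece) = 1:
  size 1 → [6]=1
  size 2 → [4,6]=1  [5,6]=1
  size 3 → [2,4,6]=1  [3,5,6]=1  [4,5,6]=2
  size 4 → [0,2,4,6]=1  [1,3,5,6]=1  [2,4,5,6]=3  [3,4,5,6]=3
  size 5 → [0,2,4,5,6]=4  [1,3,4,5,6]=4  [2,3,4,5,6]=6
  first=0(i) contributes 10
  first=1(m) contributes 10
|[w]| = 20

20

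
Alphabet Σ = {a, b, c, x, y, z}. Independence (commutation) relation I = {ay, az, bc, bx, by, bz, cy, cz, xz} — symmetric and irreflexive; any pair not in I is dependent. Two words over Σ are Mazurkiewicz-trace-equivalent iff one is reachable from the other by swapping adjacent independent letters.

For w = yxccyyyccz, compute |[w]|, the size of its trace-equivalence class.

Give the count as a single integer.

70

0(y) covers ∅
1(x) covers 0:y
2(c) covers 1:x
3(c) covers 2:c
4(y) covers 1:x
5(y) covers 4:y
6(y) covers 5:y
7(c) covers 3:c
8(c) covers 7:c
9(z) covers 6:y
floor of heap: 0:y
completions by unplaced set U, small U first (add the entries for U minus each lowest piece of U):
  |U|=1: {8}:1  {9}:1
  |U|=2: {6,9}:1  {7,8}:1  {8,9}:2
  |U|=3: {3,7,8}:1  {5,6,9}:1  {6,8,9}:3  {7,8,9}:3
  |U|=4: {2,3,7,8}:1  {3,7,8,9}:4  {4,5,6,9}:1  {5,6,8,9}:4  {6,7,8,9}:6
  |U|=5: {2,3,7,8,9}:5  {3,6,7,8,9}:10  {4,5,6,8,9}:5  {5,6,7,8,9}:10
  |U|=6: {2,3,6,7,8,9}:15  {3,5,6,7,8,9}:20  {4,5,6,7,8,9}:15
  |U|=7: {2,3,5,6,7,8,9}:35  {3,4,5,6,7,8,9}:35
  |U|=8: {2,3,4,5,6,7,8,9}:70
  start at 0(y): 70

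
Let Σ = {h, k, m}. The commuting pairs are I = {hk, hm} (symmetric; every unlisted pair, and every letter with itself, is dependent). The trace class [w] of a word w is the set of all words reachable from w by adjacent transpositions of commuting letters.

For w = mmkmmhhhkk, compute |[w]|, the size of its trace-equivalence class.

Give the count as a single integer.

#0=m has no predecessor
#1=m depends on [0:m]
#2=k depends on [1:m]
#3=m depends on [2:k]
#4=m depends on [3:m]
#5=h has no predecessor
#6=h depends on [5:h]
#7=h depends on [6:h]
#8=k depends on [4:m]
#9=k depends on [8:k]
sources: [0:m, 5:h]
N(rest) = Σ N(rest − s) over sources s of rest; N(one piece) = 1:
  size 1 → [7]=1  [9]=1
  size 2 → [6,7]=1  [7,9]=2  [8,9]=1
  size 3 → [4,8,9]=1  [5,6,7]=1  [6,7,9]=3  [7,8,9]=3
  size 4 → [3,4,8,9]=1  [4,7,8,9]=4  [5,6,7,9]=4  [6,7,8,9]=6
  size 5 → [2,3,4,8,9]=1  [3,4,7,8,9]=5  [4,6,7,8,9]=10  [5,6,7,8,9]=10
  size 6 → [1,2,3,4,8,9]=1  [2,3,4,7,8,9]=6  [3,4,6,7,8,9]=15  [4,5,6,7,8,9]=20
  size 7 → [0,1,2,3,4,8,9]=1  [1,2,3,4,7,8,9]=7  [2,3,4,6,7,8,9]=21  [3,4,5,6,7,8,9]=35
  size 8 → [0,1,2,3,4,7,8,9]=8  [1,2,3,4,6,7,8,9]=28  [2,3,4,5,6,7,8,9]=56
  first=0(m) contributes 84
  first=5(h) contributes 36
|[w]| = 120

120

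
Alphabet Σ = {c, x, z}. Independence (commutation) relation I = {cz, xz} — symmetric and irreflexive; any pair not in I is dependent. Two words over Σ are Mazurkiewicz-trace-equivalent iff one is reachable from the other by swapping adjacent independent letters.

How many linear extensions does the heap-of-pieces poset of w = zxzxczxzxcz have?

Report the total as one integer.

0(z) covers ∅
1(x) covers ∅
2(z) covers 0:z
3(x) covers 1:x
4(c) covers 3:x
5(z) covers 2:z
6(x) covers 4:c
7(z) covers 5:z
8(x) covers 6:x
9(c) covers 8:x
10(z) covers 7:z
floor of heap: 0:z, 1:x
completions by unplaced set U, small U first (add the entries for U minus each lowest piece of U):
  |U|=1: {9}:1  {10}:1
  |U|=2: {7,10}:1  {8,9}:1  {9,10}:2
  |U|=3: {5,7,10}:1  {6,8,9}:1  {7,9,10}:3  {8,9,10}:3
  |U|=4: {2,5,7,10}:1  {4,6,8,9}:1  {5,7,9,10}:4  {6,8,9,10}:4  {7,8,9,10}:6
  |U|=5: {0,2,5,7,10}:1  {2,5,7,9,10}:5  {3,4,6,8,9}:1  {4,6,8,9,10}:5  {5,7,8,9,10}:10  {6,7,8,9,10}:10
  |U|=6: {0,2,5,7,9,10}:6  {1,3,4,6,8,9}:1  {2,5,7,8,9,10}:15  {3,4,6,8,9,10}:6  {4,6,7,8,9,10}:15  {5,6,7,8,9,10}:20
  |U|=7: {0,2,5,7,8,9,10}:21  {1,3,4,6,8,9,10}:7  {2,5,6,7,8,9,10}:35  {3,4,6,7,8,9,10}:21  {4,5,6,7,8,9,10}:35
  |U|=8: {0,2,5,6,7,8,9,10}:56  {1,3,4,6,7,8,9,10}:28  {2,4,5,6,7,8,9,10}:70  {3,4,5,6,7,8,9,10}:56
  |U|=9: {0,2,4,5,6,7,8,9,10}:126  {1,3,4,5,6,7,8,9,10}:84  {2,3,4,5,6,7,8,9,10}:126
  start at 0(z): 210
  start at 1(x): 252
sum over floor = 462

462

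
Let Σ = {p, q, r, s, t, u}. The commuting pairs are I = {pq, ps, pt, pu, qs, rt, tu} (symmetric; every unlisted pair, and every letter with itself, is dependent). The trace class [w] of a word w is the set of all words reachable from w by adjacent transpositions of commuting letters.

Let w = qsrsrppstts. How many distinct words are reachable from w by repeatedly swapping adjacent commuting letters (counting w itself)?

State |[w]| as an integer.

30

piece 0:q — minimal
piece 1:s — minimal
piece 2:r rests on {0:q, 1:s}
piece 3:s rests on {2:r}
piece 4:r rests on {3:s}
piece 5:p rests on {4:r}
piece 6:p rests on {5:p}
piece 7:s rests on {4:r}
piece 8:t rests on {7:s}
piece 9:t rests on {8:t}
piece 10:s rests on {9:t}
minimal pieces: {0:q, 1:s}
ways to finish when only these pieces remain (= sum over removing one remaining piece with nothing left below it):
  1 left: {6}→1  {10}→1
  2 left: {5,6}→1  {6,10}→2  {9,10}→1
  3 left: {5,6,10}→3  {6,9,10}→3  {8,9,10}→1
  4 left: {5,6,9,10}→6  {6,8,9,10}→4  {7,8,9,10}→1
  5 left: {5,6,8,9,10}→10  {6,7,8,9,10}→5
  6 left: {5,6,7,8,9,10}→15
  7 left: {4,5,6,7,8,9,10}→15
  8 left: {3,4,5,6,7,8,9,10}→15
  9 left: {2,3,4,5,6,7,8,9,10}→15
  placing 0:q first → 15 extensions
  placing 1:s first → 15 extensions
total linear extensions = 30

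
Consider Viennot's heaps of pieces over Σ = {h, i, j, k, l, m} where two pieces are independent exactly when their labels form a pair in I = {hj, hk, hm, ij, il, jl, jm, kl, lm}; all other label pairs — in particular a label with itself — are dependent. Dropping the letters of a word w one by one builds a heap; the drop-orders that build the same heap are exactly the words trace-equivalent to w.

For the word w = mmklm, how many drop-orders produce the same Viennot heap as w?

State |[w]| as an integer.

0(m) covers ∅
1(m) covers 0:m
2(k) covers 1:m
3(l) covers ∅
4(m) covers 2:k
floor of heap: 0:m, 3:l
completions by unplaced set U, small U first (add the entries for U minus each lowest piece of U):
  |U|=1: {3}:1  {4}:1
  |U|=2: {2,4}:1  {3,4}:2
  |U|=3: {1,2,4}:1  {2,3,4}:3
  start at 0(m): 4
  start at 3(l): 1
sum over floor = 5

5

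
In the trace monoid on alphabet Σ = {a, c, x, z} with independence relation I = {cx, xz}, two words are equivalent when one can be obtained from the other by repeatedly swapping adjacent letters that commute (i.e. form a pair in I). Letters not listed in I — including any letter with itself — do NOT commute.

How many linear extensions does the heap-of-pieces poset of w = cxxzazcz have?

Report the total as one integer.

6

#0=c has no predecessor
#1=x has no predecessor
#2=x depends on [1:x]
#3=z depends on [0:c]
#4=a depends on [2:x, 3:z]
#5=z depends on [4:a]
#6=c depends on [5:z]
#7=z depends on [6:c]
sources: [0:c, 1:x]
N(rest) = Σ N(rest − s) over sources s of rest; N(one piece) = 1:
  size 1 → [7]=1
  size 2 → [6,7]=1
  size 3 → [5,6,7]=1
  size 4 → [4,5,6,7]=1
  size 5 → [2,4,5,6,7]=1  [3,4,5,6,7]=1
  size 6 → [0,3,4,5,6,7]=1  [1,2,4,5,6,7]=1  [2,3,4,5,6,7]=2
  first=0(c) contributes 3
  first=1(x) contributes 3
|[w]| = 6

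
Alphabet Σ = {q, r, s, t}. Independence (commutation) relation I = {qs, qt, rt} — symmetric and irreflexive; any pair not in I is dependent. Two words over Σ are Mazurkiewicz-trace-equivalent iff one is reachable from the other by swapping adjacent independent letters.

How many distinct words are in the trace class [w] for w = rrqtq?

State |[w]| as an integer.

5

piece 0:r — minimal
piece 1:r rests on {0:r}
piece 2:q rests on {1:r}
piece 3:t — minimal
piece 4:q rests on {2:q}
minimal pieces: {0:r, 3:t}
ways to finish when only these pieces remain (= sum over removing one remaining piece with nothing left below it):
  1 left: {3}→1  {4}→1
  2 left: {2,4}→1  {3,4}→2
  3 left: {1,2,4}→1  {2,3,4}→3
  placing 0:r first → 4 extensions
  placing 3:t first → 1 extensions
total linear extensions = 5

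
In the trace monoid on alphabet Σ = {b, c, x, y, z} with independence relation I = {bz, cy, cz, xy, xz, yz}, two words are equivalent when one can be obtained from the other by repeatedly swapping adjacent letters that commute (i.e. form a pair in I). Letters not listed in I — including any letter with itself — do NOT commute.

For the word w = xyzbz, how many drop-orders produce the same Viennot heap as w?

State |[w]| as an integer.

0(x) covers ∅
1(y) covers ∅
2(z) covers ∅
3(b) covers 0:x, 1:y
4(z) covers 2:z
floor of heap: 0:x, 1:y, 2:z
completions by unplaced set U, small U first (add the entries for U minus each lowest piece of U):
  |U|=1: {3}:1  {4}:1
  |U|=2: {0,3}:1  {1,3}:1  {2,4}:1  {3,4}:2
  |U|=3: {0,1,3}:2  {0,3,4}:3  {1,3,4}:3  {2,3,4}:3
  start at 0(x): 6
  start at 1(y): 6
  start at 2(z): 8
sum over floor = 20

20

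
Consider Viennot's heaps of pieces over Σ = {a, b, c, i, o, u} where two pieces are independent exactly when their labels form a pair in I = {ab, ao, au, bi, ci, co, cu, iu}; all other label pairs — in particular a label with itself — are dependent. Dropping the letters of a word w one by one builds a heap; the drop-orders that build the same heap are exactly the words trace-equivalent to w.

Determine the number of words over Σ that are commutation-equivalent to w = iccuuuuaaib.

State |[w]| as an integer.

piece 0:i — minimal
piece 1:c — minimal
piece 2:c rests on {1:c}
piece 3:u — minimal
piece 4:u rests on {3:u}
piece 5:u rests on {4:u}
piece 6:u rests on {5:u}
piece 7:a rests on {0:i, 2:c}
piece 8:a rests on {7:a}
piece 9:i rests on {8:a}
piece 10:b rests on {2:c, 6:u}
minimal pieces: {0:i, 1:c, 3:u}
ways to finish when only these pieces remain (= sum over removing one remaining piece with nothing left below it):
  1 left: {9}→1  {10}→1
  2 left: {6,10}→1  {8,9}→1  {9,10}→2
  3 left: {5,6,10}→1  {6,9,10}→3  {7,8,9}→1  {8,9,10}→3
  4 left: {0,7,8,9}→1  {4,5,6,10}→1  {5,6,9,10}→4  {6,8,9,10}→6  {7,8,9,10}→4
  5 left: {0,7,8,9,10}→5  {2,7,8,9,10}→4  {3,4,5,6,10}→1  {4,5,6,9,10}→5  {5,6,8,9,10}→10  {6,7,8,9,10}→10
  6 left: {0,2,7,8,9,10}→9  {0,6,7,8,9,10}→15  {1,2,7,8,9,10}→4  {2,6,7,8,9,10}→14  {3,4,5,6,9,10}→6  {4,5,6,8,9,10}→15  {5,6,7,8,9,10}→20
  7 left: {0,1,2,7,8,9,10}→13  {0,2,6,7,8,9,10}→38  {0,5,6,7,8,9,10}→35  {1,2,6,7,8,9,10}→18  {2,5,6,7,8,9,10}→34  {3,4,5,6,8,9,10}→21  {4,5,6,7,8,9,10}→35
  8 left: {0,1,2,6,7,8,9,10}→69  {0,2,5,6,7,8,9,10}→107  {0,4,5,6,7,8,9,10}→70  {1,2,5,6,7,8,9,10}→52  {2,4,5,6,7,8,9,10}→69  {3,4,5,6,7,8,9,10}→56
  9 left: {0,1,2,5,6,7,8,9,10}→228  {0,2,4,5,6,7,8,9,10}→246  {0,3,4,5,6,7,8,9,10}→126  {1,2,4,5,6,7,8,9,10}→121  {2,3,4,5,6,7,8,9,10}→125
  placing 0:i first → 246 extensions
  placing 1:c first → 497 extensions
  placing 3:u first → 595 extensions
total linear extensions = 1338

1338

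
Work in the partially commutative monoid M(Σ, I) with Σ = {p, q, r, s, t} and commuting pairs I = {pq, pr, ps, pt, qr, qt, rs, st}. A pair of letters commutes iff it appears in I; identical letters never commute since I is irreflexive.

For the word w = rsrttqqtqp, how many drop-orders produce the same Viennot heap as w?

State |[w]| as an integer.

#0=r has no predecessor
#1=s has no predecessor
#2=r depends on [0:r]
#3=t depends on [2:r]
#4=t depends on [3:t]
#5=q depends on [1:s]
#6=q depends on [5:q]
#7=t depends on [4:t]
#8=q depends on [6:q]
#9=p has no predecessor
sources: [0:r, 1:s, 9:p]
N(rest) = Σ N(rest − s) over sources s of rest; N(one piece) = 1:
  size 1 → [7]=1  [8]=1  [9]=1
  size 2 → [4,7]=1  [6,8]=1  [7,8]=2  [7,9]=2  [8,9]=2
  size 3 → [3,4,7]=1  [4,7,8]=3  [4,7,9]=3  [5,6,8]=1  [6,7,8]=3  [6,8,9]=3  [7,8,9]=6
  size 4 → [1,5,6,8]=1  [2,3,4,7]=1  [3,4,7,8]=4  [3,4,7,9]=4  [4,6,7,8]=6  [4,7,8,9]=12  [5,6,7,8]=4  [5,6,8,9]=4  [6,7,8,9]=12
  size 5 → [0,2,3,4,7]=1  [1,5,6,7,8]=5  [1,5,6,8,9]=5  [2,3,4,7,8]=5  [2,3,4,7,9]=5  [3,4,6,7,8]=10  [3,4,7,8,9]=20  [4,5,6,7,8]=10  [4,6,7,8,9]=30  [5,6,7,8,9]=20
  size 6 → [0,2,3,4,7,8]=6  [0,2,3,4,7,9]=6  [1,4,5,6,7,8]=15  [1,5,6,7,8,9]=30  [2,3,4,6,7,8]=15  [2,3,4,7,8,9]=30  [3,4,5,6,7,8]=20  [3,4,6,7,8,9]=60  [4,5,6,7,8,9]=60
  size 7 → [0,2,3,4,6,7,8]=21  [0,2,3,4,7,8,9]=42  [1,3,4,5,6,7,8]=35  [1,4,5,6,7,8,9]=105  [2,3,4,5,6,7,8]=35  [2,3,4,6,7,8,9]=105  [3,4,5,6,7,8,9]=140
  size 8 → [0,2,3,4,5,6,7,8]=56  [0,2,3,4,6,7,8,9]=168  [1,2,3,4,5,6,7,8]=70  [1,3,4,5,6,7,8,9]=280  [2,3,4,5,6,7,8,9]=280
  first=0(r) contributes 630
  first=1(s) contributes 504
  first=9(p) contributes 126
|[w]| = 1260

1260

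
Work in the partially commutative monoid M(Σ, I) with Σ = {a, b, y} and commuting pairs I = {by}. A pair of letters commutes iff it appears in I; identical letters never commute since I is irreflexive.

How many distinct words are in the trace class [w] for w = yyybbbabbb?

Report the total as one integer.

20

piece 0:y — minimal
piece 1:y rests on {0:y}
piece 2:y rests on {1:y}
piece 3:b — minimal
piece 4:b rests on {3:b}
piece 5:b rests on {4:b}
piece 6:a rests on {2:y, 5:b}
piece 7:b rests on {6:a}
piece 8:b rests on {7:b}
piece 9:b rests on {8:b}
minimal pieces: {0:y, 3:b}
ways to finish when only these pieces remain (= sum over removing one remaining piece with nothing left below it):
  1 left: {9}→1
  2 left: {8,9}→1
  3 left: {7,8,9}→1
  4 left: {6,7,8,9}→1
  5 left: {2,6,7,8,9}→1  {5,6,7,8,9}→1
  6 left: {1,2,6,7,8,9}→1  {2,5,6,7,8,9}→2  {4,5,6,7,8,9}→1
  7 left: {0,1,2,6,7,8,9}→1  {1,2,5,6,7,8,9}→3  {2,4,5,6,7,8,9}→3  {3,4,5,6,7,8,9}→1
  8 left: {0,1,2,5,6,7,8,9}→4  {1,2,4,5,6,7,8,9}→6  {2,3,4,5,6,7,8,9}→4
  placing 0:y first → 10 extensions
  placing 3:b first → 10 extensions
total linear extensions = 20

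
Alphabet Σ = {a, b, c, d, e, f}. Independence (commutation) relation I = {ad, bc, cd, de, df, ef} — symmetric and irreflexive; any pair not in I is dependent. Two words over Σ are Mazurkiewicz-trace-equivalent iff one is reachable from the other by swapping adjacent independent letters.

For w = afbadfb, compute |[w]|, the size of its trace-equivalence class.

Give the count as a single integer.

3

drop 0:a onto floor
drop 1:f onto {0:a}
drop 2:b onto {1:f}
drop 3:a onto {2:b}
drop 4:d onto {2:b}
drop 5:f onto {3:a}
drop 6:b onto {4:d, 5:f}
ground layer = {0:a}
drop-orders for the pieces not yet dropped (sum over which currently-grounded one goes next):
  1 to go: {6} 1
  2 to go: {4,6} 1  {5,6} 1
  3 to go: {3,5,6} 1  {4,5,6} 2
  4 to go: {3,4,5,6} 3
  5 to go: {2,3,4,5,6} 3
  if 0:a drops first: 3 orders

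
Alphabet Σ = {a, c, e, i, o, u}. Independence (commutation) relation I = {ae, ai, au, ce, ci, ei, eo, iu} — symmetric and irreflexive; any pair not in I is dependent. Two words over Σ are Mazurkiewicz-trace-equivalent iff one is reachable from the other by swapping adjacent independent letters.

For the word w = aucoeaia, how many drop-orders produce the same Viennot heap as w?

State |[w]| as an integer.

0(a) covers ∅
1(u) covers ∅
2(c) covers 0:a, 1:u
3(o) covers 2:c
4(e) covers 1:u
5(a) covers 3:o
6(i) covers 3:o
7(a) covers 5:a
floor of heap: 0:a, 1:u
completions by unplaced set U, small U first (add the entries for U minus each lowest piece of U):
  |U|=1: {4}:1  {6}:1  {7}:1
  |U|=2: {4,6}:2  {4,7}:2  {5,7}:1  {6,7}:2
  |U|=3: {4,5,7}:3  {4,6,7}:6  {5,6,7}:3
  |U|=4: {3,5,6,7}:3  {4,5,6,7}:12
  |U|=5: {2,3,5,6,7}:3  {3,4,5,6,7}:15
  |U|=6: {0,2,3,5,6,7}:3  {2,3,4,5,6,7}:18
  start at 0(a): 18
  start at 1(u): 21
sum over floor = 39

39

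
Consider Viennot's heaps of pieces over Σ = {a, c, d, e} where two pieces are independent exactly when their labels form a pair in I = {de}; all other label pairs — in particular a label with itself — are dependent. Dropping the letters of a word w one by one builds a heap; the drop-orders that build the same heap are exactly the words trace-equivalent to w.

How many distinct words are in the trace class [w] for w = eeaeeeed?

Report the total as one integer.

5

0(e) covers ∅
1(e) covers 0:e
2(a) covers 1:e
3(e) covers 2:a
4(e) covers 3:e
5(e) covers 4:e
6(e) covers 5:e
7(d) covers 2:a
floor of heap: 0:e
completions by unplaced set U, small U first (add the entries for U minus each lowest piece of U):
  |U|=1: {6}:1  {7}:1
  |U|=2: {5,6}:1  {6,7}:2
  |U|=3: {4,5,6}:1  {5,6,7}:3
  |U|=4: {3,4,5,6}:1  {4,5,6,7}:4
  |U|=5: {3,4,5,6,7}:5
  |U|=6: {2,3,4,5,6,7}:5
  start at 0(e): 5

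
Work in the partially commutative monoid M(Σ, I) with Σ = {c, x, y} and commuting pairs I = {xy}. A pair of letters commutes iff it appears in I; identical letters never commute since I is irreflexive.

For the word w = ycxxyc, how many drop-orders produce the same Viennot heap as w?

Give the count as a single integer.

drop 0:y onto floor
drop 1:c onto {0:y}
drop 2:x onto {1:c}
drop 3:x onto {2:x}
drop 4:y onto {1:c}
drop 5:c onto {3:x, 4:y}
ground layer = {0:y}
drop-orders for the pieces not yet dropped (sum over which currently-grounded one goes next):
  1 to go: {5} 1
  2 to go: {3,5} 1  {4,5} 1
  3 to go: {2,3,5} 1  {3,4,5} 2
  4 to go: {2,3,4,5} 3
  if 0:y drops first: 3 orders

3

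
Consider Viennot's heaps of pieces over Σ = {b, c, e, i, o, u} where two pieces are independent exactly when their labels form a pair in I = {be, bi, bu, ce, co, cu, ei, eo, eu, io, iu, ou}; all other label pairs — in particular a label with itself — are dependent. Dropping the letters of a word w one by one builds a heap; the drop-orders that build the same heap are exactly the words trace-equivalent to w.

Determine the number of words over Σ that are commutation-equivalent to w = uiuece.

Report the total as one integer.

piece 0:u — minimal
piece 1:i — minimal
piece 2:u rests on {0:u}
piece 3:e — minimal
piece 4:c rests on {1:i}
piece 5:e rests on {3:e}
minimal pieces: {0:u, 1:i, 3:e}
ways to finish when only these pieces remain (= sum over removing one remaining piece with nothing left below it):
  1 left: {2}→1  {4}→1  {5}→1
  2 left: {0,2}→1  {1,4}→1  {2,4}→2  {2,5}→2  {3,5}→1  {4,5}→2
  3 left: {0,2,4}→3  {0,2,5}→3  {1,2,4}→3  {1,4,5}→3  {2,3,5}→3  {2,4,5}→6  {3,4,5}→3
  4 left: {0,1,2,4}→6  {0,2,3,5}→6  {0,2,4,5}→12  {1,2,4,5}→12  {1,3,4,5}→6  {2,3,4,5}→12
  placing 0:u first → 30 extensions
  placing 1:i first → 30 extensions
  placing 3:e first → 30 extensions
total linear extensions = 90

90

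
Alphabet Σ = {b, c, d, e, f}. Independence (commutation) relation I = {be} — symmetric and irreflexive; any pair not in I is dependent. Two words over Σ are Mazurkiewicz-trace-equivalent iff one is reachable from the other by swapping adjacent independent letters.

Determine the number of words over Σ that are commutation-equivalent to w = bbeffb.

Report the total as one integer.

3

piece 0:b — minimal
piece 1:b rests on {0:b}
piece 2:e — minimal
piece 3:f rests on {1:b, 2:e}
piece 4:f rests on {3:f}
piece 5:b rests on {4:f}
minimal pieces: {0:b, 2:e}
ways to finish when only these pieces remain (= sum over removing one remaining piece with nothing left below it):
  1 left: {5}→1
  2 left: {4,5}→1
  3 left: {3,4,5}→1
  4 left: {1,3,4,5}→1  {2,3,4,5}→1
  placing 0:b first → 2 extensions
  placing 2:e first → 1 extensions
total linear extensions = 3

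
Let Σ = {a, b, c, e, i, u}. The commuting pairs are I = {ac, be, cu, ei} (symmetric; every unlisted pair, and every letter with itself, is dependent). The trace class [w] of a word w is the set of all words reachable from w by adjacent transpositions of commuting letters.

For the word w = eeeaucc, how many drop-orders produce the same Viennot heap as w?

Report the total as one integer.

6

drop 0:e onto floor
drop 1:e onto {0:e}
drop 2:e onto {1:e}
drop 3:a onto {2:e}
drop 4:u onto {3:a}
drop 5:c onto {2:e}
drop 6:c onto {5:c}
ground layer = {0:e}
drop-orders for the pieces not yet dropped (sum over which currently-grounded one goes next):
  1 to go: {4} 1  {6} 1
  2 to go: {3,4} 1  {4,6} 2  {5,6} 1
  3 to go: {3,4,6} 3  {4,5,6} 3
  4 to go: {3,4,5,6} 6
  5 to go: {2,3,4,5,6} 6
  if 0:e drops first: 6 orders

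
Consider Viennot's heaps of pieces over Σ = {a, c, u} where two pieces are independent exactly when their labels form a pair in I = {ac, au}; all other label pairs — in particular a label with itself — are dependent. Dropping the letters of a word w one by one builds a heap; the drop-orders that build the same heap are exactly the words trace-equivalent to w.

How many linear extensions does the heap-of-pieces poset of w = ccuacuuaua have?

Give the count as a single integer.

120

0(c) covers ∅
1(c) covers 0:c
2(u) covers 1:c
3(a) covers ∅
4(c) covers 2:u
5(u) covers 4:c
6(u) covers 5:u
7(a) covers 3:a
8(u) covers 6:u
9(a) covers 7:a
floor of heap: 0:c, 3:a
completions by unplaced set U, small U first (add the entries for U minus each lowest piece of U):
  |U|=1: {8}:1  {9}:1
  |U|=2: {6,8}:1  {7,9}:1  {8,9}:2
  |U|=3: {3,7,9}:1  {5,6,8}:1  {6,8,9}:3  {7,8,9}:3
  |U|=4: {3,7,8,9}:4  {4,5,6,8}:1  {5,6,8,9}:4  {6,7,8,9}:6
  |U|=5: {2,4,5,6,8}:1  {3,6,7,8,9}:10  {4,5,6,8,9}:5  {5,6,7,8,9}:10
  |U|=6: {1,2,4,5,6,8}:1  {2,4,5,6,8,9}:6  {3,5,6,7,8,9}:20  {4,5,6,7,8,9}:15
  |U|=7: {0,1,2,4,5,6,8}:1  {1,2,4,5,6,8,9}:7  {2,4,5,6,7,8,9}:21  {3,4,5,6,7,8,9}:35
  |U|=8: {0,1,2,4,5,6,8,9}:8  {1,2,4,5,6,7,8,9}:28  {2,3,4,5,6,7,8,9}:56
  start at 0(c): 84
  start at 3(a): 36
sum over floor = 120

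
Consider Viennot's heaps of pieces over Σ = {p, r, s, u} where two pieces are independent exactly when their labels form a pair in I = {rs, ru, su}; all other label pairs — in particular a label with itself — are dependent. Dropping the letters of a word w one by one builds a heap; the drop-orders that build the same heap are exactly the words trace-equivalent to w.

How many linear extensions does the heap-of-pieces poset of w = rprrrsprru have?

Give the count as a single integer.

12

drop 0:r onto floor
drop 1:p onto {0:r}
drop 2:r onto {1:p}
drop 3:r onto {2:r}
drop 4:r onto {3:r}
drop 5:s onto {1:p}
drop 6:p onto {4:r, 5:s}
drop 7:r onto {6:p}
drop 8:r onto {7:r}
drop 9:u onto {6:p}
ground layer = {0:r}
drop-orders for the pieces not yet dropped (sum over which currently-grounded one goes next):
  1 to go: {8} 1  {9} 1
  2 to go: {7,8} 1  {8,9} 2
  3 to go: {7,8,9} 3
  4 to go: {6,7,8,9} 3
  5 to go: {4,6,7,8,9} 3  {5,6,7,8,9} 3
  6 to go: {3,4,6,7,8,9} 3  {4,5,6,7,8,9} 6
  7 to go: {2,3,4,6,7,8,9} 3  {3,4,5,6,7,8,9} 9
  8 to go: {2,3,4,5,6,7,8,9} 12
  if 0:r drops first: 12 orders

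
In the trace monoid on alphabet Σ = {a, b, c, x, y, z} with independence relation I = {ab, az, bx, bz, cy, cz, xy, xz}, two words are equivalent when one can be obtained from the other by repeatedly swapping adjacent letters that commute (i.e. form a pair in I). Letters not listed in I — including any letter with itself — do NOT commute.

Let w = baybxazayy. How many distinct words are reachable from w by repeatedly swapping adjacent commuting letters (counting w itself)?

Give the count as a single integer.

#0=b has no predecessor
#1=a has no predecessor
#2=y depends on [0:b, 1:a]
#3=b depends on [2:y]
#4=x depends on [1:a]
#5=a depends on [2:y, 4:x]
#6=z depends on [2:y]
#7=a depends on [5:a]
#8=y depends on [3:b, 6:z, 7:a]
#9=y depends on [8:y]
sources: [0:b, 1:a]
N(rest) = Σ N(rest − s) over sources s of rest; N(one piece) = 1:
  size 1 → [9]=1
  size 2 → [8,9]=1
  size 3 → [3,8,9]=1  [6,8,9]=1  [7,8,9]=1
  size 4 → [3,6,8,9]=2  [3,7,8,9]=2  [5,7,8,9]=1  [6,7,8,9]=2
  size 5 → [3,5,7,8,9]=3  [3,6,7,8,9]=6  [4,5,7,8,9]=1  [5,6,7,8,9]=3
  size 6 → [3,4,5,7,8,9]=4  [3,5,6,7,8,9]=12  [4,5,6,7,8,9]=4
  size 7 → [2,3,5,6,7,8,9]=12  [3,4,5,6,7,8,9]=20
  size 8 → [0,2,3,5,6,7,8,9]=12  [2,3,4,5,6,7,8,9]=32
  first=0(b) contributes 32
  first=1(a) contributes 44
|[w]| = 76

76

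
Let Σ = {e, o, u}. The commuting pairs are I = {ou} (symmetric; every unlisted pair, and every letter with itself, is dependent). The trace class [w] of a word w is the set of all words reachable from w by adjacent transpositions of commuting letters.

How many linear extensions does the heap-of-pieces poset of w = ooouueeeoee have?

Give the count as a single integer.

#0=o has no predecessor
#1=o depends on [0:o]
#2=o depends on [1:o]
#3=u has no predecessor
#4=u depends on [3:u]
#5=e depends on [2:o, 4:u]
#6=e depends on [5:e]
#7=e depends on [6:e]
#8=o depends on [7:e]
#9=e depends on [8:o]
#10=e depends on [9:e]
sources: [0:o, 3:u]
N(rest) = Σ N(rest − s) over sources s of rest; N(one piece) = 1:
  size 1 → [10]=1
  size 2 → [9,10]=1
  size 3 → [8,9,10]=1
  size 4 → [7,8,9,10]=1
  size 5 → [6,7,8,9,10]=1
  size 6 → [5,6,7,8,9,10]=1
  size 7 → [2,5,6,7,8,9,10]=1  [4,5,6,7,8,9,10]=1
  size 8 → [1,2,5,6,7,8,9,10]=1  [2,4,5,6,7,8,9,10]=2  [3,4,5,6,7,8,9,10]=1
  size 9 → [0,1,2,5,6,7,8,9,10]=1  [1,2,4,5,6,7,8,9,10]=3  [2,3,4,5,6,7,8,9,10]=3
  first=0(o) contributes 6
  first=3(u) contributes 4
|[w]| = 10

10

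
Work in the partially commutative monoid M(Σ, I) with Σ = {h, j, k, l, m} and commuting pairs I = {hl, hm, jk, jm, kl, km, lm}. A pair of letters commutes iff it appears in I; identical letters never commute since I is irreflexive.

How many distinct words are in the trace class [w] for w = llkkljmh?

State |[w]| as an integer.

120

#0=l has no predecessor
#1=l depends on [0:l]
#2=k has no predecessor
#3=k depends on [2:k]
#4=l depends on [1:l]
#5=j depends on [4:l]
#6=m has no predecessor
#7=h depends on [3:k, 5:j]
sources: [0:l, 2:k, 6:m]
N(rest) = Σ N(rest − s) over sources s of rest; N(one piece) = 1:
  size 1 → [6]=1  [7]=1
  size 2 → [3,7]=1  [5,7]=1  [6,7]=2
  size 3 → [2,3,7]=1  [3,5,7]=2  [3,6,7]=3  [4,5,7]=1  [5,6,7]=3
  size 4 → [1,4,5,7]=1  [2,3,5,7]=3  [2,3,6,7]=4  [3,4,5,7]=3  [3,5,6,7]=8  [4,5,6,7]=4
  size 5 → [0,1,4,5,7]=1  [1,3,4,5,7]=4  [1,4,5,6,7]=5  [2,3,4,5,7]=6  [2,3,5,6,7]=15  [3,4,5,6,7]=15
  size 6 → [0,1,3,4,5,7]=5  [0,1,4,5,6,7]=6  [1,2,3,4,5,7]=10  [1,3,4,5,6,7]=24  [2,3,4,5,6,7]=36
  first=0(l) contributes 70
  first=2(k) contributes 35
  first=6(m) contributes 15
|[w]| = 120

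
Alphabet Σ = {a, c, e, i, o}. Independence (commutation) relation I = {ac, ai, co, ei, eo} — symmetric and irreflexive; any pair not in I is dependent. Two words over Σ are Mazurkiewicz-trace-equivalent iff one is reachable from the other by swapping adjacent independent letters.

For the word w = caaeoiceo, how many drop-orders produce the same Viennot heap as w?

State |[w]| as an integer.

37

#0=c has no predecessor
#1=a has no predecessor
#2=a depends on [1:a]
#3=e depends on [0:c, 2:a]
#4=o depends on [2:a]
#5=i depends on [0:c, 4:o]
#6=c depends on [3:e, 5:i]
#7=e depends on [6:c]
#8=o depends on [5:i]
sources: [0:c, 1:a]
N(rest) = Σ N(rest − s) over sources s of rest; N(one piece) = 1:
  size 1 → [7]=1  [8]=1
  size 2 → [6,7]=1  [7,8]=2
  size 3 → [3,6,7]=1  [6,7,8]=3
  size 4 → [3,6,7,8]=4  [5,6,7,8]=3
  size 5 → [3,5,6,7,8]=7  [4,5,6,7,8]=3
  size 6 → [0,3,5,6,7,8]=7  [3,4,5,6,7,8]=10
  size 7 → [0,3,4,5,6,7,8]=17  [2,3,4,5,6,7,8]=10
  first=0(c) contributes 10
  first=1(a) contributes 27
|[w]| = 37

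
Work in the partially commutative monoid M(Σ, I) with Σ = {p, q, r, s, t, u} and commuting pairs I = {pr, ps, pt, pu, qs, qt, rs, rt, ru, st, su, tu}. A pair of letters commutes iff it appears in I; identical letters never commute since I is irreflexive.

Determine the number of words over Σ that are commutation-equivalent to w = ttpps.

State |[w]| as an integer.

0(t) covers ∅
1(t) covers 0:t
2(p) covers ∅
3(p) covers 2:p
4(s) covers ∅
floor of heap: 0:t, 2:p, 4:s
completions by unplaced set U, small U first (add the entries for U minus each lowest piece of U):
  |U|=1: {1}:1  {3}:1  {4}:1
  |U|=2: {0,1}:1  {1,3}:2  {1,4}:2  {2,3}:1  {3,4}:2
  |U|=3: {0,1,3}:3  {0,1,4}:3  {1,2,3}:3  {1,3,4}:6  {2,3,4}:3
  start at 0(t): 12
  start at 2(p): 12
  start at 4(s): 6
sum over floor = 30

30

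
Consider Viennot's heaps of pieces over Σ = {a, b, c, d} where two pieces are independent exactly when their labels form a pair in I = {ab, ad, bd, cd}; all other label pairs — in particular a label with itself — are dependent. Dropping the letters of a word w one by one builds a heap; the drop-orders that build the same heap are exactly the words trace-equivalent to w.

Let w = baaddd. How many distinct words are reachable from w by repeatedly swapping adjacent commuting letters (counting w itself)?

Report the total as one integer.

#0=b has no predecessor
#1=a has no predecessor
#2=a depends on [1:a]
#3=d has no predecessor
#4=d depends on [3:d]
#5=d depends on [4:d]
sources: [0:b, 1:a, 3:d]
N(rest) = Σ N(rest − s) over sources s of rest; N(one piece) = 1:
  size 1 → [0]=1  [2]=1  [5]=1
  size 2 → [0,2]=2  [0,5]=2  [1,2]=1  [2,5]=2  [4,5]=1
  size 3 → [0,1,2]=3  [0,2,5]=6  [0,4,5]=3  [1,2,5]=3  [2,4,5]=3  [3,4,5]=1
  size 4 → [0,1,2,5]=12  [0,2,4,5]=12  [0,3,4,5]=4  [1,2,4,5]=6  [2,3,4,5]=4
  first=0(b) contributes 10
  first=1(a) contributes 20
  first=3(d) contributes 30
|[w]| = 60

60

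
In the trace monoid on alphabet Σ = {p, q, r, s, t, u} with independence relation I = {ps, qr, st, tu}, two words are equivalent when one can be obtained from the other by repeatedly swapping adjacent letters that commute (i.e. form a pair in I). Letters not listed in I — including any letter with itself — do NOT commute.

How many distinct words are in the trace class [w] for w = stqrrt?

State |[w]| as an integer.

6

0(s) covers ∅
1(t) covers ∅
2(q) covers 0:s, 1:t
3(r) covers 0:s, 1:t
4(r) covers 3:r
5(t) covers 2:q, 4:r
floor of heap: 0:s, 1:t
completions by unplaced set U, small U first (add the entries for U minus each lowest piece of U):
  |U|=1: {5}:1
  |U|=2: {2,5}:1  {4,5}:1
  |U|=3: {2,4,5}:2  {3,4,5}:1
  |U|=4: {2,3,4,5}:3
  start at 0(s): 3
  start at 1(t): 3
sum over floor = 6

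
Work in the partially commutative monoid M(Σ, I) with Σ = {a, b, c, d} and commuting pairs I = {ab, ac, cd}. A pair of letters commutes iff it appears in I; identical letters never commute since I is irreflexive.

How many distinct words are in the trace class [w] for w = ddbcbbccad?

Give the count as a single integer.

0(d) covers ∅
1(d) covers 0:d
2(b) covers 1:d
3(c) covers 2:b
4(b) covers 3:c
5(b) covers 4:b
6(c) covers 5:b
7(c) covers 6:c
8(a) covers 1:d
9(d) covers 5:b, 8:a
floor of heap: 0:d
completions by unplaced set U, small U first (add the entries for U minus each lowest piece of U):
  |U|=1: {7}:1  {9}:1
  |U|=2: {6,7}:1  {7,9}:2  {8,9}:1
  |U|=3: {6,7,9}:3  {7,8,9}:3
  |U|=4: {5,6,7,9}:3  {6,7,8,9}:6
  |U|=5: {4,5,6,7,9}:3  {5,6,7,8,9}:9
  |U|=6: {3,4,5,6,7,9}:3  {4,5,6,7,8,9}:12
  |U|=7: {2,3,4,5,6,7,9}:3  {3,4,5,6,7,8,9}:15
  |U|=8: {2,3,4,5,6,7,8,9}:18
  start at 0(d): 18

18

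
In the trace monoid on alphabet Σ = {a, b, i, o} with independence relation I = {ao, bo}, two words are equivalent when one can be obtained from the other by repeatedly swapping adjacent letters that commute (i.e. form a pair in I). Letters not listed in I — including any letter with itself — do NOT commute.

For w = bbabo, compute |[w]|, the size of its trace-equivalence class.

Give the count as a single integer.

drop 0:b onto floor
drop 1:b onto {0:b}
drop 2:a onto {1:b}
drop 3:b onto {2:a}
drop 4:o onto floor
ground layer = {0:b, 4:o}
drop-orders for the pieces not yet dropped (sum over which currently-grounded one goes next):
  1 to go: {3} 1  {4} 1
  2 to go: {2,3} 1  {3,4} 2
  3 to go: {1,2,3} 1  {2,3,4} 3
  if 0:b drops first: 4 orders
  if 4:o drops first: 1 orders
heap linearizations: 5

5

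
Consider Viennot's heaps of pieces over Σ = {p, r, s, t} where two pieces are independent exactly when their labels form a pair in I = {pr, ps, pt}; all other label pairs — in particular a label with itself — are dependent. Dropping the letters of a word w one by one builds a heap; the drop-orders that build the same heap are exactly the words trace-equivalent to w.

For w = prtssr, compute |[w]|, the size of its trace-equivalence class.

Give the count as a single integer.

6

piece 0:p — minimal
piece 1:r — minimal
piece 2:t rests on {1:r}
piece 3:s rests on {2:t}
piece 4:s rests on {3:s}
piece 5:r rests on {4:s}
minimal pieces: {0:p, 1:r}
ways to finish when only these pieces remain (= sum over removing one remaining piece with nothing left below it):
  1 left: {0}→1  {5}→1
  2 left: {0,5}→2  {4,5}→1
  3 left: {0,4,5}→3  {3,4,5}→1
  4 left: {0,3,4,5}→4  {2,3,4,5}→1
  placing 0:p first → 1 extensions
  placing 1:r first → 5 extensions
total linear extensions = 6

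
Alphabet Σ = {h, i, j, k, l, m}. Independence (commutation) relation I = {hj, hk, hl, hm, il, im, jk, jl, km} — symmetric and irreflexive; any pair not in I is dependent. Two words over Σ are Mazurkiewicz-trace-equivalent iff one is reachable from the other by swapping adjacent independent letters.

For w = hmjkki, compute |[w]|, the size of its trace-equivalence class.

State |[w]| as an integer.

30

piece 0:h — minimal
piece 1:m — minimal
piece 2:j rests on {1:m}
piece 3:k — minimal
piece 4:k rests on {3:k}
piece 5:i rests on {0:h, 2:j, 4:k}
minimal pieces: {0:h, 1:m, 3:k}
ways to finish when only these pieces remain (= sum over removing one remaining piece with nothing left below it):
  1 left: {5}→1
  2 left: {0,5}→1  {2,5}→1  {4,5}→1
  3 left: {0,2,5}→2  {0,4,5}→2  {1,2,5}→1  {2,4,5}→2  {3,4,5}→1
  4 left: {0,1,2,5}→3  {0,2,4,5}→6  {0,3,4,5}→3  {1,2,4,5}→3  {2,3,4,5}→3
  placing 0:h first → 6 extensions
  placing 1:m first → 12 extensions
  placing 3:k first → 12 extensions
total linear extensions = 30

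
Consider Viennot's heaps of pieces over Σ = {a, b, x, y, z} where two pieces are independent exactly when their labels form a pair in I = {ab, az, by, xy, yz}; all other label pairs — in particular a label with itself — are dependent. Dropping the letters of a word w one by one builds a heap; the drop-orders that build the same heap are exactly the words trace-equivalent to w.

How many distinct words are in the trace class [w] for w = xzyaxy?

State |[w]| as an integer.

12

0(x) covers ∅
1(z) covers 0:x
2(y) covers ∅
3(a) covers 0:x, 2:y
4(x) covers 1:z, 3:a
5(y) covers 3:a
floor of heap: 0:x, 2:y
completions by unplaced set U, small U first (add the entries for U minus each lowest piece of U):
  |U|=1: {4}:1  {5}:1
  |U|=2: {1,4}:1  {4,5}:2
  |U|=3: {1,4,5}:3  {3,4,5}:2
  |U|=4: {1,3,4,5}:5  {2,3,4,5}:2
  start at 0(x): 7
  start at 2(y): 5
sum over floor = 12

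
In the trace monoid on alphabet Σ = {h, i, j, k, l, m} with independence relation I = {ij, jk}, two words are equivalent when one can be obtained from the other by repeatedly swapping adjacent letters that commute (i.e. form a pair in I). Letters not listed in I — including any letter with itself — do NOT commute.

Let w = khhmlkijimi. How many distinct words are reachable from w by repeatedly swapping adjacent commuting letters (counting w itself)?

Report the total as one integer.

4

drop 0:k onto floor
drop 1:h onto {0:k}
drop 2:h onto {1:h}
drop 3:m onto {2:h}
drop 4:l onto {3:m}
drop 5:k onto {4:l}
drop 6:i onto {5:k}
drop 7:j onto {4:l}
drop 8:i onto {6:i}
drop 9:m onto {7:j, 8:i}
drop 10:i onto {9:m}
ground layer = {0:k}
drop-orders for the pieces not yet dropped (sum over which currently-grounded one goes next):
  1 to go: {10} 1
  2 to go: {9,10} 1
  3 to go: {7,9,10} 1  {8,9,10} 1
  4 to go: {6,8,9,10} 1  {7,8,9,10} 2
  5 to go: {5,6,8,9,10} 1  {6,7,8,9,10} 3
  6 to go: {5,6,7,8,9,10} 4
  7 to go: {4,5,6,7,8,9,10} 4
  8 to go: {3,4,5,6,7,8,9,10} 4
  9 to go: {2,3,4,5,6,7,8,9,10} 4
  if 0:k drops first: 4 orders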